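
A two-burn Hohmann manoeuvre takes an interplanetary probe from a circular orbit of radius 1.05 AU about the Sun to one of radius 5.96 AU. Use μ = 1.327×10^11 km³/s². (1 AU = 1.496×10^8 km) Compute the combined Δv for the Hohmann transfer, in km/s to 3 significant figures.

Δv = 14.4 km/s

In km: r₁ = 1.05 × 1.496×10^8 = 1.5708×10^8 km; r₂ = 5.96 × 1.496×10^8 = 8.91616×10^8 km.
Semi-major axis of the transfer orbit: a_t = (1.5708×10^8 + 8.91616×10^8)/2 = 5.24348×10^8 km.
Circular speed at r₁: v₁ = √(μ/r₁) = √(1.327×10^11/1.5708×10^8) = 29.065 km/s.
On the transfer ellipse at r₁, vis-viva gives v_p = √[μ(2/r₁ − 1/a_t)] = 37.901 km/s.
First burn Δv₁ = |v_p − v₁| = 8.836 km/s.
At r₂, v₂ = √(μ/r₂) = 12.1996 km/s.
Transfer-orbit speed at r₂: v_a = √[μ(2/r₂ − 1/a_t)] = 6.67724 km/s.
Second burn Δv₂ = |v₂ − v_a| = 5.522 km/s.
Total Δv = Δv₁ + Δv₂ = 14.36 km/s.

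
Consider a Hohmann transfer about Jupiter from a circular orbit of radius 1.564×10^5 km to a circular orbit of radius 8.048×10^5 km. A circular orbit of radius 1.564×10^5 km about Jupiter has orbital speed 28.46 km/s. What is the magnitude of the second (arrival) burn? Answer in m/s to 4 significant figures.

Δv₂ = 5389 m/s

From the circular-orbit relation v² = μ/r at r = 1.564×10^5 km: μ = v²r = (28.46)² × 1.564×10^5 = 1.26680×10^8 km³/s².
Transfer-ellipse semi-major axis a_t = (r₁ + r₂)/2 = (1.564×10^5 + 8.048×10^5)/2 = 4.806×10^5 km.
Circular speed at r = 8.048×10^5 km: v_c = √(μ/r) = 12.546 km/s.
Transfer-orbit speed at the same r (vis-viva, a = a_t): v_t = √[μ(2/r − 1/a_t)] = 7.1571 km/s.
Δv₂ = |v_t − v_c| = |7.1571 − 12.546| = 5.389 km/s.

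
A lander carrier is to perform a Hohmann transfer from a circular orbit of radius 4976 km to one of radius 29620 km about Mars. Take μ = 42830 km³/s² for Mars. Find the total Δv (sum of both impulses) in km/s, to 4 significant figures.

Δv = 1.463 km/s

Semi-major axis of the transfer orbit: a_t = (4976 + 29620)/2 = 17298 km.
At r₁ the circular-orbit speed is v₁ = √(μ/r₁) = 2.9338 km/s.
On the transfer ellipse at r₁, v² = μ(2/r − 1/a) gives v_p = √[μ(2/r₁ − 1/a_t)] = 3.8391 km/s.
First burn Δv₁ = |v_p − v₁| = 0.9053 km/s.
Circular speed at r₂: v₂ = √(μ/r₂) = 1.20249 km/s.
Transfer-orbit speed at r₂: v_a = √[μ(2/r₂ − 1/a_t)] = 0.644947 km/s.
Second burn Δv₂ = |v₂ − v_a| = 0.5575 km/s.
Total Δv = Δv₁ + Δv₂ = 1.463 km/s.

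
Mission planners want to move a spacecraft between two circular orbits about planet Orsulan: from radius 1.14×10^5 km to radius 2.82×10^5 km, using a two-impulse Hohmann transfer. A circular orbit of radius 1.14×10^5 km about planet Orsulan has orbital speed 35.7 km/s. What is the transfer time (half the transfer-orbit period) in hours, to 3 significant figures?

t = 6.38 hours

From the circular-orbit relation v² = μ/r at r = 1.14×10^5 km: μ = v²r = (35.7)² × 1.14×10^5 = 1.45292×10^8 km³/s².
Transfer-ellipse semi-major axis a_t = (r₁ + r₂)/2 = (1.140×10^5 + 2.820×10^5)/2 = 1.980×10^5 km.
By Kepler's third law the transfer-orbit period is T = 2π√(a_t³/μ), so t = T/2 = 22960 s.
Converting: 22960 s ÷ 3600 s/hour = 6.38 hours.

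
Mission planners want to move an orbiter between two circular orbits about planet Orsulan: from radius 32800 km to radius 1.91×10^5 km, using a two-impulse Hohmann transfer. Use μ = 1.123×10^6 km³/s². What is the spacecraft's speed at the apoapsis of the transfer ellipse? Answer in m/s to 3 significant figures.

Semi-major axis of the transfer orbit: a_t = (32800 + 1.910×10^5)/2 = 1.119×10^5 km.
The apoapsis of the transfer ellipse is at r = 1.910×10^5 km.
Vis-viva: v = √[μ(2/r − 1/a_t)] = √[1.123×10^6 × (2/1.910×10^5 − 1/1.119×10^5)] = 1.313 km/s.

v = 1310 m/s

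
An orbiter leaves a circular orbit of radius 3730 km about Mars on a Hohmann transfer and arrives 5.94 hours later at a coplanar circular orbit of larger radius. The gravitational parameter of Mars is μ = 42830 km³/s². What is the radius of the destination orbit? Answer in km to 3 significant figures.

Transfer time t = 5.94 hours = 21384 s, and t = π√(a_t³/μ).
So a_t = (μ t²/π²)^(1/3) = (42830 × (21384)² / π²)^(1/3) = 12566 km.
Since a_t = (r₁ + r₂)/2, r₂ = 2a_t − r₁ = 2×12566 − 3730 = 21402 km.

r₂ = 21400 km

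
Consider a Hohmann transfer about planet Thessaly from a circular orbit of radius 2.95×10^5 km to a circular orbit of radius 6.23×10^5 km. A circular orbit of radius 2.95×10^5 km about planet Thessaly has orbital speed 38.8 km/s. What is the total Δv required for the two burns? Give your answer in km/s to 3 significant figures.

Δv = 11.7 km/s

From the circular-orbit relation v² = μ/r at r = 2.95×10^5 km: μ = v²r = (38.8)² × 2.95×10^5 = 4.44105×10^8 km³/s².
Transfer-ellipse semi-major axis a_t = (r₁ + r₂)/2 = (2.950×10^5 + 6.230×10^5)/2 = 4.590×10^5 km.
Circular speed at r₁: v₁ = √(μ/r₁) = √(4.44105×10^8/2.950×10^5) = 38.800 km/s.
Transfer-orbit speed at r₁ (v² = μ(2/r − 1/a)): v_p = √[μ(2/r₁ − 1/a_t)] = 45.203 km/s.
First burn Δv₁ = |v_p − v₁| = 6.403 km/s.
At r₂, v₂ = √(μ/r₂) = 26.699 km/s.
Transfer-orbit speed at r₂: v_a = √[μ(2/r₂ − 1/a_t)] = 21.404 km/s.
Second burn Δv₂ = |v₂ − v_a| = 5.295 km/s.
Δv = Δv₁ + Δv₂ = 6.403 + 5.295 = 11.70 km/s.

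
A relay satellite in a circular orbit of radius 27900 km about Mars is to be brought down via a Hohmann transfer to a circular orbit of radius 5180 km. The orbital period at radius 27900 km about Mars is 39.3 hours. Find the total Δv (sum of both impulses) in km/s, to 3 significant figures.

Δv = 1.40 km/s

From Kepler's third law T² = 4π²r³/μ at r = 27900 km, T = 39.3 hours = 39.3 × 3600 s = 1.4148×10^5 s: μ = 4π²r³/T² = 42833.4 km³/s².
Semi-major axis of the transfer orbit: a_t = (27900 + 5180)/2 = 16540 km.
Circular speed at r₁: v₁ = √(μ/r₁) = √(42833.4/27900) = 1.239 km/s.
On the transfer ellipse at r₁, v² = μ(2/r − 1/a) gives v_a = √[μ(2/r₁ − 1/a_t)] = 0.6934 km/s.
First burn Δv₁ = |v_a − v₁| = 0.5456 km/s.
At r₂, v₂ = √(μ/r₂) = 2.875585 km/s.
Transfer-orbit speed at r₂: v_p = √[μ(2/r₂ − 1/a_t)] = 3.734742 km/s.
Second burn Δv₂ = |v₂ − v_p| = 0.8592 km/s.
Total Δv = Δv₁ + Δv₂ = 1.405 km/s.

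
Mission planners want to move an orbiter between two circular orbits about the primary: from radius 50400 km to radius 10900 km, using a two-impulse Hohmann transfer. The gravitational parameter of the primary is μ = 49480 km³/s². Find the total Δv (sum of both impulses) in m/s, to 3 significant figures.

Δv = 1000 m/s

Semi-major axis of the transfer orbit: a_t = (50400 + 10900)/2 = 30650 km.
Circular speed at r₁: v₁ = √(μ/r₁) = √(49480/50400) = 0.99083 km/s.
On the transfer ellipse at r₁, v² = μ(2/r − 1/a) gives v_a = √[μ(2/r₁ − 1/a_t)] = 0.59088 km/s.
First burn Δv₁ = |v_a − v₁| = 0.39995 km/s.
Circular speed at r₂: v₂ = √(μ/r₂) = 2.13060 km/s.
Transfer-orbit speed at r₂: v_p = √[μ(2/r₂ − 1/a_t)] = 2.73213 km/s.
Second burn Δv₂ = |v₂ − v_p| = 0.60153 km/s.
Δv = Δv₁ + Δv₂ = 0.39995 + 0.60153 = 1.001 km/s.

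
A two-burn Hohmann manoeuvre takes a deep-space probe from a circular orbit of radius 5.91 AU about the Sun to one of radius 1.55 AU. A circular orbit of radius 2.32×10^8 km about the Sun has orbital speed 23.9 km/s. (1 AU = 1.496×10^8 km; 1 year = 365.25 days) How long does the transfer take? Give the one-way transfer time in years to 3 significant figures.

t = 3.60 years

From the circular-orbit relation v² = μ/r at r = 2.32×10^8 km: μ = v²r = (23.9)² × 2.32×10^8 = 1.32521×10^11 km³/s².
In km: r₁ = 5.91 × 1.496×10^8 = 8.84136×10^8 km; r₂ = 1.55 × 1.496×10^8 = 2.3188×10^8 km.
Transfer-ellipse semi-major axis a_t = (r₁ + r₂)/2 = (8.84136×10^8 + 2.3188×10^8)/2 = 5.58008×10^8 km.
Transfer time t = π√(a_t³/μ) = π√((5.58008×10^8)³ / 1.32521×10^11) = 1.1375×10^8 s.
Converting: 1.1375×10^8 s ÷ 3.15576×10^7 s/year (365.25 × 86400) = 3.60 years.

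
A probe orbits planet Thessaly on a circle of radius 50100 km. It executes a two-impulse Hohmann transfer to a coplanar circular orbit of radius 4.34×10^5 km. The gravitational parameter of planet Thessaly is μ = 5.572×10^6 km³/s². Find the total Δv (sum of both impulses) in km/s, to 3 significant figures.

Semi-major axis of the transfer orbit: a_t = (50100 + 4.340×10^5)/2 = 2.4205×10^5 km.
At r₁ the circular-orbit speed is v₁ = √(μ/r₁) = 10.546 km/s.
On the transfer ellipse at r₁, vis-viva equation gives v_p = √[μ(2/r₁ − 1/a_t)] = 14.121 km/s.
First burn Δv₁ = |v_p − v₁| = 3.575 km/s.
At r₂, v₂ = √(μ/r₂) = 3.583 km/s.
Transfer-orbit speed at r₂: v_a = √[μ(2/r₂ − 1/a_t)] = 1.630 km/s.
Second burn Δv₂ = |v₂ − v_a| = 1.953 km/s.
Δv = Δv₁ + Δv₂ = 3.575 + 1.953 = 5.528 km/s.

Δv = 5.53 km/s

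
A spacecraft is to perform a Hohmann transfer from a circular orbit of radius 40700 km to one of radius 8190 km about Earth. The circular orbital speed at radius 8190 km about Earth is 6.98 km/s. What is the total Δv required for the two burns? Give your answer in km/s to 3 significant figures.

Δv = 3.35 km/s

From the circular-orbit relation v² = μ/r at r = 8190 km: μ = v²r = (6.98)² × 8190 = 3.99020×10^5 km³/s².
Semi-major axis of the transfer orbit: a_t = (40700 + 8190)/2 = 24445 km.
Circular speed at r₁: v₁ = √(μ/r₁) = √(3.99020×10^5/40700) = 3.131123 km/s.
On the transfer ellipse at r₁, vis-viva gives v_a = √[μ(2/r₁ − 1/a_t)] = 1.812371 km/s.
First burn Δv₁ = |v_a − v₁| = 1.3188 km/s.
At r₂, v₂ = √(μ/r₂) = 6.9800 km/s.
Transfer-orbit speed at r₂: v_p = √[μ(2/r₂ − 1/a_t)] = 9.0065 km/s.
Second burn Δv₂ = |v₂ − v_p| = 2.0265 km/s.
Total Δv = Δv₁ + Δv₂ = 3.345 km/s.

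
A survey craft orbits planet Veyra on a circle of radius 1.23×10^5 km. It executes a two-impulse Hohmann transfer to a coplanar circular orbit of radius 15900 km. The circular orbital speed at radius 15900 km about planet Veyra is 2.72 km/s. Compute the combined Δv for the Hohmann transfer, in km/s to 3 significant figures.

From the circular-orbit relation v² = μ/r at r = 15900 km: μ = v²r = (2.72)² × 15900 = 1.17635×10^5 km³/s².
The Hohmann ellipse has a_t = (r₁ + r₂)/2 = 69450 km.
At r₁ the circular-orbit speed is v₁ = √(μ/r₁) = 0.9779 km/s.
On the transfer ellipse at r₁, vis-viva gives v_a = √[μ(2/r₁ − 1/a_t)] = 0.4679 km/s.
First burn Δv₁ = |v_a − v₁| = 0.5100 km/s.
Circular speed at r₂: v₂ = √(μ/r₂) = 2.7200 km/s.
Transfer-orbit speed at r₂: v_p = √[μ(2/r₂ − 1/a_t)] = 3.6198 km/s.
Second burn Δv₂ = |v₂ − v_p| = 0.8998 km/s.
Δv = Δv₁ + Δv₂ = 0.5100 + 0.8998 = 1.410 km/s.

Δv = 1.41 km/s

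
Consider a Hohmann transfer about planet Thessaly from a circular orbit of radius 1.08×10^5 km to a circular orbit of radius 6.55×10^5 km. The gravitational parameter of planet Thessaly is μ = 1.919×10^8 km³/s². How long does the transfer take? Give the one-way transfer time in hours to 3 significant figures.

t = 14.8 hours

Transfer-ellipse semi-major axis a_t = (r₁ + r₂)/2 = (1.080×10^5 + 6.550×10^5)/2 = 3.815×10^5 km.
By Kepler's third law the transfer-orbit period is T = 2π√(a_t³/μ), so t = T/2 = 53440 s.
Converting: 53440 s ÷ 3600 s/hour = 14.8 hours.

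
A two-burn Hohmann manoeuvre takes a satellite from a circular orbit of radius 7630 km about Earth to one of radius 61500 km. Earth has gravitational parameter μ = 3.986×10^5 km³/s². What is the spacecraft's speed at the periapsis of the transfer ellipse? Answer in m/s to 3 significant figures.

v = 9640 m/s

Transfer-ellipse semi-major axis a_t = (r₁ + r₂)/2 = (7630 + 61500)/2 = 34565 km.
The periapsis of the transfer ellipse is at r = 7630 km.
From the vis-viva equation, v = √[μ(2/r − 1/a_t)] = 9.641 km/s.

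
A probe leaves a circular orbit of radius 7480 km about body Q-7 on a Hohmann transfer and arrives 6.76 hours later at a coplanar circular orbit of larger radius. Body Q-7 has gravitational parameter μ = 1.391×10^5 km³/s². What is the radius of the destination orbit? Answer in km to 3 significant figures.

Transfer time t = 6.76 hours = 24336 s, and t = π√(a_t³/μ).
So a_t = (μ t²/π²)^(1/3) = (1.391×10^5 × (24336)² / π²)^(1/3) = 20285 km.
Since a_t = (r₁ + r₂)/2, r₂ = 2a_t − r₁ = 2×20285 − 7480 = 33090 km.

r₂ = 33100 km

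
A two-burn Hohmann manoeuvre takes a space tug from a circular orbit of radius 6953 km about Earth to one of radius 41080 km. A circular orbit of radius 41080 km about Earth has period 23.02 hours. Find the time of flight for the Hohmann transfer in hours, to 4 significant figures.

From Kepler's third law T² = 4π²r³/μ at r = 41080 km, T = 23.02 hours = 23.02 × 3600 s = 82872 s: μ = 4π²r³/T² = 3.98506×10^5 km³/s².
Transfer-ellipse semi-major axis a_t = (r₁ + r₂)/2 = (6953 + 41080)/2 = 24016.5 km.
Half the transfer-orbit period gives t = π√(a_t³/μ) = 18522 s.
Converting: 18522 s ÷ 3600 s/hour = 5.145 hours.

t = 5.145 hours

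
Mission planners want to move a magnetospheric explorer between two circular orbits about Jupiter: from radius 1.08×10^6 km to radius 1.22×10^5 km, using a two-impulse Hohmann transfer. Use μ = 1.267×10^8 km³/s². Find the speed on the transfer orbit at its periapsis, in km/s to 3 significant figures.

The Hohmann ellipse has a_t = (r₁ + r₂)/2 = 6.010×10^5 km.
The periapsis of the transfer ellipse is at r = 1.220×10^5 km.
Applying v² = μ(2/r − 1/a_t): v = 43.20 km/s.

v = 43.2 km/s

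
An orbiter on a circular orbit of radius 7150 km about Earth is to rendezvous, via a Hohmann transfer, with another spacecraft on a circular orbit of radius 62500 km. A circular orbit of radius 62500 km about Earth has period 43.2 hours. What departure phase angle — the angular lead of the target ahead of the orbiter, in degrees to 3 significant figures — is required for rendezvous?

φ = 105°

From Kepler's third law T² = 4π²r³/μ at r = 62500 km, T = 43.2 hours = 43.2 × 3600 s = 1.5552×10^5 s: μ = 4π²r³/T² = 3.98499×10^5 km³/s².
Semi-major axis of the transfer orbit: a_t = (7150 + 62500)/2 = 34825 km.
Transfer time t = π√(a_t³/μ) = 32342.4 s.
Target angular speed ω₂ = √(μ/r₂³) = 4.04011×10^-5 rad/s.
Angle swept by the target during transfer: ω₂·t = 1.3067 rad = 74.87°.
Arrival is 180° from departure on the ellipse, so φ = 180° − 74.87° = 105°.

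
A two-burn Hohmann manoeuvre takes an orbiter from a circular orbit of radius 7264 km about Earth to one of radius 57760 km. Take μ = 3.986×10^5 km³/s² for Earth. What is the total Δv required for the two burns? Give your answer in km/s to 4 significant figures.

Δv = 3.851 km/s

The Hohmann ellipse has a_t = (r₁ + r₂)/2 = 32512 km.
At r₁ the circular-orbit speed is v₁ = √(μ/r₁) = 7.408 km/s.
Transfer-orbit speed at r₁ (v² = μ(2/r − 1/a)): v_p = √[μ(2/r₁ − 1/a_t)] = 9.874 km/s.
First burn Δv₁ = |v_p − v₁| = 2.466 km/s.
At r₂, v₂ = √(μ/r₂) = 2.627 km/s.
Transfer-orbit speed at r₂: v_a = √[μ(2/r₂ − 1/a_t)] = 1.242 km/s.
Second burn Δv₂ = |v₂ − v_a| = 1.385 km/s.
Δv = Δv₁ + Δv₂ = 2.466 + 1.385 = 3.851 km/s.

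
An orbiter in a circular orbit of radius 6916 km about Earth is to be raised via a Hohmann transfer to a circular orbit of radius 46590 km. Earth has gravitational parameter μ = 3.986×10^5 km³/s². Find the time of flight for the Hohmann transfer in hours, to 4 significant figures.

The Hohmann ellipse has a_t = (r₁ + r₂)/2 = 26753 km.
By Kepler's third law the transfer-orbit period is T = 2π√(a_t³/μ), so t = T/2 = 21774 s.
Converting: 21774 s ÷ 3600 s/hour = 6.048 hours.

t = 6.048 hours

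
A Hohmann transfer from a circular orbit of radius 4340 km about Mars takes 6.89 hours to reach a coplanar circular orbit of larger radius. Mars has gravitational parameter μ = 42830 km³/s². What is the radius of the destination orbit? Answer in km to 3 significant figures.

r₂ = 23400 km

Transfer time t = 6.89 hours = 24804 s, and t = π√(a_t³/μ).
So a_t = (μ t²/π²)^(1/3) = (42830 × (24804)² / π²)^(1/3) = 13873 km.
Since a_t = (r₁ + r₂)/2, r₂ = 2a_t − r₁ = 2×13873 − 4340 = 23406 km.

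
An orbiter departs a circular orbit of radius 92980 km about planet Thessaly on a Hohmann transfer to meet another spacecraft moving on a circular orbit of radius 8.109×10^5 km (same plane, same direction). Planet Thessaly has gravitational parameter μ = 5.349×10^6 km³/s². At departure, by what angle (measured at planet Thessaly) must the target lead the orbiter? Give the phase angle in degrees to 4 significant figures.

φ = 105.1°

The Hohmann ellipse has a_t = (r₁ + r₂)/2 = 4.5194×10^5 km.
Transfer time t = π√(a_t³/μ) = 4.127×10^5 s.
Target angular speed ω₂ = √(μ/r₂³) = 3.167×10^-6 rad/s.
Angle swept by the target during transfer: ω₂·t = 1.307 rad = 74.89°.
The orbiter traverses 180° on the transfer ellipse, so the target must lead by 180° − 74.89° = 105.1°.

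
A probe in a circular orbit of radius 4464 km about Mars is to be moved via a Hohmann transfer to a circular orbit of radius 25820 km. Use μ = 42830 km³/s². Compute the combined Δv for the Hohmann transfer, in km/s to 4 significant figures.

Δv = 1.536 km/s

The Hohmann ellipse has a_t = (r₁ + r₂)/2 = 15142 km.
At r₁ the circular-orbit speed is v₁ = √(μ/r₁) = 3.0975 km/s.
Transfer-orbit speed at r₁ (vis-viva): v_p = √[μ(2/r₁ − 1/a_t)] = 4.0448 km/s.
First burn Δv₁ = |v_p − v₁| = 0.9473 km/s.
At r₂, v₂ = √(μ/r₂) = 1.2879 km/s.
Transfer-orbit speed at r₂: v_a = √[μ(2/r₂ − 1/a_t)] = 0.69930 km/s.
Second burn Δv₂ = |v₂ − v_a| = 0.5886 km/s.
Δv = Δv₁ + Δv₂ = 0.9473 + 0.5886 = 1.536 km/s.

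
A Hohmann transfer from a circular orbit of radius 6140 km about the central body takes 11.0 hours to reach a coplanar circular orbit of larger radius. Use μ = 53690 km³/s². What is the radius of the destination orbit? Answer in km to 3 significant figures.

r₂ = 34700 km

Transfer time t = 11.0 hours = 39600 s, and t = π√(a_t³/μ).
So a_t = (μ t²/π²)^(1/3) = (53690 × (39600)² / π²)^(1/3) = 20433 km.
Since a_t = (r₁ + r₂)/2, r₂ = 2a_t − r₁ = 2×20433 − 6140 = 34726 km.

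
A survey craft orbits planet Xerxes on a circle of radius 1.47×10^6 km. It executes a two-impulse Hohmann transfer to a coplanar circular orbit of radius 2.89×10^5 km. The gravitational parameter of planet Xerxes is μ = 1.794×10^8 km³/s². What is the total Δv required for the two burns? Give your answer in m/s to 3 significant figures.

The Hohmann ellipse has a_t = (r₁ + r₂)/2 = 8.795×10^5 km.
Circular speed at r₁: v₁ = √(μ/r₁) = √(1.794×10^8/1.470×10^6) = 11.0472 km/s.
On the transfer ellipse at r₁, v² = μ(2/r − 1/a) gives v_a = √[μ(2/r₁ − 1/a_t)] = 6.33262 km/s.
First burn Δv₁ = |v_a − v₁| = 4.715 km/s.
Circular speed at r₂: v₂ = √(μ/r₂) = 24.915 km/s.
Transfer-orbit speed at r₂: v_p = √[μ(2/r₂ − 1/a_t)] = 32.211 km/s.
Second burn Δv₂ = |v₂ − v_p| = 7.296 km/s.
Total Δv = Δv₁ + Δv₂ = 12.01 km/s.

Δv = 12000 m/s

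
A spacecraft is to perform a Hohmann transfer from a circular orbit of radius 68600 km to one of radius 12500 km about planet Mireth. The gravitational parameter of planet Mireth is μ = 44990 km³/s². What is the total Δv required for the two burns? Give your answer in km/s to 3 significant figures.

The Hohmann ellipse has a_t = (r₁ + r₂)/2 = 40550 km.
Circular speed at r₁: v₁ = √(μ/r₁) = √(44990/68600) = 0.8098 km/s.
On the transfer ellipse at r₁, vis-viva gives v_a = √[μ(2/r₁ − 1/a_t)] = 0.4496 km/s.
First burn Δv₁ = |v_a − v₁| = 0.3602 km/s.
Circular speed at r₂: v₂ = √(μ/r₂) = 1.8972 km/s.
Transfer-orbit speed at r₂: v_p = √[μ(2/r₂ − 1/a_t)] = 2.4676 km/s.
Second burn Δv₂ = |v₂ − v_p| = 0.5704 km/s.
Δv = Δv₁ + Δv₂ = 0.3602 + 0.5704 = 0.9306 km/s.

Δv = 0.931 km/s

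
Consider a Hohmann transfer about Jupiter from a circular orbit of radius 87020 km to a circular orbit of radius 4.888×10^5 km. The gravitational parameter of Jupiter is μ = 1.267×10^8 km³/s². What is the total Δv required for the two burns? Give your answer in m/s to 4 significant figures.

Δv = 18810 m/s

Semi-major axis of the transfer orbit: a_t = (87020 + 4.888×10^5)/2 = 2.8791×10^5 km.
Circular speed at r₁: v₁ = √(μ/r₁) = √(1.267×10^8/87020) = 38.16 km/s.
Transfer-orbit speed at r₁ (v² = μ(2/r − 1/a)): v_p = √[μ(2/r₁ − 1/a_t)] = 49.72 km/s.
First burn Δv₁ = |v_p − v₁| = 11.56 km/s.
At r₂, v₂ = √(μ/r₂) = 16.10 km/s.
Transfer-orbit speed at r₂: v_a = √[μ(2/r₂ − 1/a_t)] = 8.851 km/s.
Second burn Δv₂ = |v₂ − v_a| = 7.249 km/s.
Total Δv = Δv₁ + Δv₂ = 18.81 km/s.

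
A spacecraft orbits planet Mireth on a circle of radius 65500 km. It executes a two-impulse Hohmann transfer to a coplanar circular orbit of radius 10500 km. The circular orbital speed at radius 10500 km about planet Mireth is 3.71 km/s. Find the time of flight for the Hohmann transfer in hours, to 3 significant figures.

From the circular-orbit relation v² = μ/r at r = 10500 km: μ = v²r = (3.71)² × 10500 = 1.44523×10^5 km³/s².
Semi-major axis of the transfer orbit: a_t = (65500 + 10500)/2 = 38000 km.
Transfer time t = π√(a_t³/μ) = π√((38000)³ / 1.44523×10^5) = 61210 s.
Converting: 61210 s ÷ 3600 s/hour = 17.0 hours.

t = 17.0 hours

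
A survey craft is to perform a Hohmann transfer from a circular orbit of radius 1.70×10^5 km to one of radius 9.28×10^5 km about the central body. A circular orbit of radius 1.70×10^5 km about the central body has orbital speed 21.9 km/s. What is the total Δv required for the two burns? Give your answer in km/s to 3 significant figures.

From the circular-orbit relation v² = μ/r at r = 1.70×10^5 km: μ = v²r = (21.9)² × 1.70×10^5 = 8.15337×10^7 km³/s².
Semi-major axis of the transfer orbit: a_t = (1.700×10^5 + 9.280×10^5)/2 = 5.490×10^5 km.
At r₁ the circular-orbit speed is v₁ = √(μ/r₁) = 21.900 km/s.
Transfer-orbit speed at r₁ (vis-viva equation): v_p = √[μ(2/r₁ − 1/a_t)] = 28.473 km/s.
First burn Δv₁ = |v_p − v₁| = 6.573 km/s.
Circular speed at r₂: v₂ = √(μ/r₂) = 9.373 km/s.
Transfer-orbit speed at r₂: v_a = √[μ(2/r₂ − 1/a_t)] = 5.216 km/s.
Second burn Δv₂ = |v₂ − v_a| = 4.157 km/s.
Total Δv = Δv₁ + Δv₂ = 10.73 km/s.

Δv = 10.7 km/s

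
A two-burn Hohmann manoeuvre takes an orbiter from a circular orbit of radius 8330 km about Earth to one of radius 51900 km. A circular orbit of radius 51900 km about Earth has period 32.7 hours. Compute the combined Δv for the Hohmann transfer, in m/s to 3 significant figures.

From Kepler's third law T² = 4π²r³/μ at r = 51900 km, T = 32.7 hours = 32.7 × 3600 s = 1.1772×10^5 s: μ = 4π²r³/T² = 3.98255×10^5 km³/s².
Semi-major axis of the transfer orbit: a_t = (8330 + 51900)/2 = 30115 km.
At r₁ the circular-orbit speed is v₁ = √(μ/r₁) = 6.914 km/s.
Transfer-orbit speed at r₁ (v² = μ(2/r − 1/a)): v_p = √[μ(2/r₁ − 1/a_t)] = 9.077 km/s.
First burn Δv₁ = |v_p − v₁| = 2.163 km/s.
Circular speed at r₂: v₂ = √(μ/r₂) = 2.770 km/s.
Transfer-orbit speed at r₂: v_a = √[μ(2/r₂ − 1/a_t)] = 1.457 km/s.
Second burn Δv₂ = |v₂ − v_a| = 1.313 km/s.
Total Δv = Δv₁ + Δv₂ = 3.476 km/s.

Δv = 3480 m/s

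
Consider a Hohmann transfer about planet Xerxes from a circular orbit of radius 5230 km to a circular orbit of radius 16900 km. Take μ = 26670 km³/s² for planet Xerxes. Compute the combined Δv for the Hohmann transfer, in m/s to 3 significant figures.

The Hohmann ellipse has a_t = (r₁ + r₂)/2 = 11065 km.
Circular speed at r₁: v₁ = √(μ/r₁) = √(26670/5230) = 2.2582 km/s.
On the transfer ellipse at r₁, vis-viva gives v_p = √[μ(2/r₁ − 1/a_t)] = 2.7908 km/s.
First burn Δv₁ = |v_p − v₁| = 0.5326 km/s.
Circular speed at r₂: v₂ = √(μ/r₂) = 1.25623 km/s.
Transfer-orbit speed at r₂: v_a = √[μ(2/r₂ − 1/a_t)] = 0.863661 km/s.
Second burn Δv₂ = |v₂ − v_a| = 0.3926 km/s.
Δv = Δv₁ + Δv₂ = 0.5326 + 0.3926 = 0.9252 km/s.

Δv = 925 m/s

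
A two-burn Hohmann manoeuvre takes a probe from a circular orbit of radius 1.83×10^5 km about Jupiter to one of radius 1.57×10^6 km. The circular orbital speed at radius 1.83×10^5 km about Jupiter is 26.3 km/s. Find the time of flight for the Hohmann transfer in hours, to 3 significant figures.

From the circular-orbit relation v² = μ/r at r = 1.83×10^5 km: μ = v²r = (26.3)² × 1.83×10^5 = 1.26579×10^8 km³/s².
Transfer-ellipse semi-major axis a_t = (r₁ + r₂)/2 = (1.830×10^5 + 1.570×10^6)/2 = 8.765×10^5 km.
Half the transfer-orbit period gives t = π√(a_t³/μ) = 2.291×10^5 s.
Converting: 2.291×10^5 s ÷ 3600 s/hour = 63.6 hours.

t = 63.6 hours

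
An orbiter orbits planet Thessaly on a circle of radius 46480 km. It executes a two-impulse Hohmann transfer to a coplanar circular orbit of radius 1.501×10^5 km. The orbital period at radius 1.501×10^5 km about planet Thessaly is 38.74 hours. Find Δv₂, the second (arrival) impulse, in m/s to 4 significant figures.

Δv₂ = 2112 m/s

From Kepler's third law T² = 4π²r³/μ at r = 1.501×10^5 km, T = 38.74 hours = 38.74 × 3600 s = 1.39464×10^5 s: μ = 4π²r³/T² = 6.86400×10^6 km³/s².
Semi-major axis of the transfer orbit: a_t = (46480 + 1.501×10^5)/2 = 98290 km.
On the circular orbit at r = 1.501×10^5 km, v_c = √(μ/r) = 6.762 km/s.
Transfer-orbit speed at the same r (vis-viva, a = a_t): v_t = √[μ(2/r − 1/a_t)] = 4.650 km/s.
Δv₂ = |v_t − v_c| = |4.650 − 6.762| = 2.112 km/s.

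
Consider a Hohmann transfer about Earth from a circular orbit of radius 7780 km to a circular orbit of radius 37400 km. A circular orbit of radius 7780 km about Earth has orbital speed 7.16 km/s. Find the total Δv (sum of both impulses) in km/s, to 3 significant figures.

From the circular-orbit relation v² = μ/r at r = 7780 km: μ = v²r = (7.16)² × 7780 = 3.98846×10^5 km³/s².
The Hohmann ellipse has a_t = (r₁ + r₂)/2 = 22590 km.
At r₁ the circular-orbit speed is v₁ = √(μ/r₁) = 7.160 km/s.
Transfer-orbit speed at r₁ (vis-viva equation): v_p = √[μ(2/r₁ − 1/a_t)] = 9.213 km/s.
First burn Δv₁ = |v_p − v₁| = 2.053 km/s.
Circular speed at r₂: v₂ = √(μ/r₂) = 3.2656 km/s.
Transfer-orbit speed at r₂: v_a = √[μ(2/r₂ − 1/a_t)] = 1.9165 km/s.
Second burn Δv₂ = |v₂ − v_a| = 1.349 km/s.
Δv = Δv₁ + Δv₂ = 2.053 + 1.349 = 3.402 km/s.

Δv = 3.40 km/s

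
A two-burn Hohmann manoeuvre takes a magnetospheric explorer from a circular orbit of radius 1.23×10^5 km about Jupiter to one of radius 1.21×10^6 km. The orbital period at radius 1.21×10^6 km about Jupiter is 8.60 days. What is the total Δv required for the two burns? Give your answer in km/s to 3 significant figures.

Δv = 17.0 km/s

From Kepler's third law T² = 4π²r³/μ at r = 1.21×10^6 km, T = 8.60 days = 8.60 × 86400 s = 7.4304×10^5 s: μ = 4π²r³/T² = 1.26675×10^8 km³/s².
Transfer-ellipse semi-major axis a_t = (r₁ + r₂)/2 = (1.230×10^5 + 1.210×10^6)/2 = 6.665×10^5 km.
At r₁ the circular-orbit speed is v₁ = √(μ/r₁) = 32.092 km/s.
On the transfer ellipse at r₁, v² = μ(2/r − 1/a) gives v_p = √[μ(2/r₁ − 1/a_t)] = 43.240 km/s.
First burn Δv₁ = |v_p − v₁| = 11.148 km/s.
Circular speed at r₂: v₂ = √(μ/r₂) = 10.231824 km/s.
Transfer-orbit speed at r₂: v_a = √[μ(2/r₂ − 1/a_t)] = 4.3954721 km/s.
Second burn Δv₂ = |v₂ − v_a| = 5.8364 km/s.
Total Δv = Δv₁ + Δv₂ = 16.98 km/s.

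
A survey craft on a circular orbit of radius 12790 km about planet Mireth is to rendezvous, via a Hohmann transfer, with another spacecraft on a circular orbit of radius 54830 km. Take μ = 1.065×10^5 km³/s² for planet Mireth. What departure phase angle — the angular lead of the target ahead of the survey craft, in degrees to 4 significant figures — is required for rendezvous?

φ = 92.84°

Transfer-ellipse semi-major axis a_t = (r₁ + r₂)/2 = (12790 + 54830)/2 = 33810 km.
The half-period of the transfer ellipse is t = π√(a_t³/μ) = 59847 s.
Target angular speed ω₂ = √(μ/r₂³) = 2.5418×10^-5 rad/s.
Angle swept by the target during transfer: ω₂·t = 1.5212 rad = 87.16°.
Arrival is 180° from departure on the ellipse, so φ = 180° − 87.16° = 92.84°.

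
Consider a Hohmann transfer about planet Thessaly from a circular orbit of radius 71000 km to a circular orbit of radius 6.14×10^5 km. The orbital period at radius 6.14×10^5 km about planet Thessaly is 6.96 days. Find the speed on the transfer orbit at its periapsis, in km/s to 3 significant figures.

v = 25.3 km/s

From Kepler's third law T² = 4π²r³/μ at r = 6.14×10^5 km, T = 6.96 days = 6.96 × 86400 s = 6.01344×10^5 s: μ = 4π²r³/T² = 2.52708×10^7 km³/s².
The Hohmann ellipse has a_t = (r₁ + r₂)/2 = 3.425×10^5 km.
The periapsis of the transfer ellipse is at r = 71000 km.
Applying v² = μ(2/r − 1/a_t): v = 25.26 km/s.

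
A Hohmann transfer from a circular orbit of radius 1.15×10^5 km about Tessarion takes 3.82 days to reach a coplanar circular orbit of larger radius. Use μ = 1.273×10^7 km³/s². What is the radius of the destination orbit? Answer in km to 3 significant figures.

Transfer time t = 3.82 days = 3.30048×10^5 s, and t = π√(a_t³/μ).
So a_t = (μ t²/π²)^(1/3) = (1.273×10^7 × (3.30048×10^5)² / π²)^(1/3) = 5.1987×10^5 km.
Since a_t = (r₁ + r₂)/2, r₂ = 2a_t − r₁ = 2×5.1987×10^5 − 1.150×10^5 = 9.2474×10^5 km.

r₂ = 9.25×10^5 km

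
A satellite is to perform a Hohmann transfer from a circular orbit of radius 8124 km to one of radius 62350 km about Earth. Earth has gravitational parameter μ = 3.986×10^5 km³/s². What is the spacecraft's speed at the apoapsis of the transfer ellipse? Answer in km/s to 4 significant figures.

The Hohmann ellipse has a_t = (r₁ + r₂)/2 = 35237 km.
At apoapsis, r = 62350 km.
Vis-viva: v = √[μ(2/r − 1/a_t)] = √[3.986×10^5 × (2/62350 − 1/35237)] = 1.214 km/s.

v = 1.214 km/s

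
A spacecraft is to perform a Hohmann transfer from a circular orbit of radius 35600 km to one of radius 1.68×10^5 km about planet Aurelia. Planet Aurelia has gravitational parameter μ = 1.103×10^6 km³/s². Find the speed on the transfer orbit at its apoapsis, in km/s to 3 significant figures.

v = 1.52 km/s

Semi-major axis of the transfer orbit: a_t = (35600 + 1.680×10^5)/2 = 1.018×10^5 km.
The apoapsis of the transfer ellipse is at r = 1.680×10^5 km.
From the vis-viva equation, v = √[μ(2/r − 1/a_t)] = 1.515 km/s.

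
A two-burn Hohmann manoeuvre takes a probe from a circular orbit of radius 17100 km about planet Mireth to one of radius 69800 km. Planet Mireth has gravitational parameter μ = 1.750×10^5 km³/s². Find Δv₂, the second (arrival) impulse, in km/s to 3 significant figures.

The Hohmann ellipse has a_t = (r₁ + r₂)/2 = 43450 km.
Circular speed at r = 69800 km: v_c = √(μ/r) = 1.5834 km/s.
Vis-viva on the transfer ellipse at r = 69800 km gives v_t = √[μ(2/r − 1/a_t)] = 0.99333 km/s.
Δv₂ = |v_t − v_c| = |0.99333 − 1.5834| = 0.5901 km/s.

Δv₂ = 0.590 km/s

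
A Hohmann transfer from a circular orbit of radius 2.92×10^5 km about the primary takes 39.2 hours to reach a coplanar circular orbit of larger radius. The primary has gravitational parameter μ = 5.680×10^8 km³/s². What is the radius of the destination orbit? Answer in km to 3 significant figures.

Transfer time t = 39.2 hours = 1.4112×10^5 s, and t = π√(a_t³/μ).
So a_t = (μ t²/π²)^(1/3) = (5.680×10^8 × (1.4112×10^5)² / π²)^(1/3) = 1.0465×10^6 km.
Since a_t = (r₁ + r₂)/2, r₂ = 2a_t − r₁ = 2×1.0465×10^6 − 2.920×10^5 = 1.801×10^6 km.

r₂ = 1.80×10^6 km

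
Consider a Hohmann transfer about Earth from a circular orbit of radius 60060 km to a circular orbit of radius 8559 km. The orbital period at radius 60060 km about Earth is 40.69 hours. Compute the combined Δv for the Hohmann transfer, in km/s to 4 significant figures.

Δv = 3.494 km/s

From Kepler's third law T² = 4π²r³/μ at r = 60060 km, T = 40.69 hours = 40.69 × 3600 s = 1.46484×10^5 s: μ = 4π²r³/T² = 3.98598×10^5 km³/s².
The Hohmann ellipse has a_t = (r₁ + r₂)/2 = 34309.5 km.
At r₁ the circular-orbit speed is v₁ = √(μ/r₁) = 2.576 km/s.
On the transfer ellipse at r₁, vis-viva gives v_a = √[μ(2/r₁ − 1/a_t)] = 1.287 km/s.
First burn Δv₁ = |v_a − v₁| = 1.289 km/s.
At r₂, v₂ = √(μ/r₂) = 6.824 km/s.
Transfer-orbit speed at r₂: v_p = √[μ(2/r₂ − 1/a_t)] = 9.029 km/s.
Second burn Δv₂ = |v₂ − v_p| = 2.205 km/s.
Δv = Δv₁ + Δv₂ = 1.289 + 2.205 = 3.494 km/s.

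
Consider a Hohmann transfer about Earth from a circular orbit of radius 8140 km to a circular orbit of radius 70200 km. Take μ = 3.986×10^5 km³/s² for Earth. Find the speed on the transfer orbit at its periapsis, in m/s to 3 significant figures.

Semi-major axis of the transfer orbit: a_t = (8140 + 70200)/2 = 39170 km.
The periapsis of the transfer ellipse is at r = 8140 km.
From the vis-viva equation, v = √[μ(2/r − 1/a_t)] = 9.368 km/s.

v = 9370 m/s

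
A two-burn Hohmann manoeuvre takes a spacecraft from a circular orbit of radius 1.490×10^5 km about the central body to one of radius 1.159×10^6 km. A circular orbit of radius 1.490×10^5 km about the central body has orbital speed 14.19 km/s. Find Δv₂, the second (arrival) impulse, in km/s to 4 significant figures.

From the circular-orbit relation v² = μ/r at r = 1.490×10^5 km: μ = v²r = (14.19)² × 1.490×10^5 = 3.00021×10^7 km³/s².
Transfer-ellipse semi-major axis a_t = (r₁ + r₂)/2 = (1.490×10^5 + 1.159×10^6)/2 = 6.540×10^5 km.
Circular speed at r = 1.159×10^6 km: v_c = √(μ/r) = 5.0878 km/s.
Transfer-orbit speed at the same r (vis-viva, a = a_t): v_t = √[μ(2/r − 1/a_t)] = 2.4285 km/s.
Δv₂ = |v_t − v_c| = |2.4285 − 5.0878| = 2.659 km/s.

Δv₂ = 2.659 km/s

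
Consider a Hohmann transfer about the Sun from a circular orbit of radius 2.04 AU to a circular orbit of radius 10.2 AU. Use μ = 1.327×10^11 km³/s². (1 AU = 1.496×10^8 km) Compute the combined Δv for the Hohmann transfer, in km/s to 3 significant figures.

In km: r₁ = 2.04 × 1.496×10^8 = 3.05184×10^8 km; r₂ = 10.2 × 1.496×10^8 = 1.52592×10^9 km.
Semi-major axis of the transfer orbit: a_t = (3.05184×10^8 + 1.52592×10^9)/2 = 9.15552×10^8 km.
At r₁ the circular-orbit speed is v₁ = √(μ/r₁) = 20.852 km/s.
Transfer-orbit speed at r₁ (vis-viva): v_p = √[μ(2/r₁ − 1/a_t)] = 26.920 km/s.
First burn Δv₁ = |v_p − v₁| = 6.068 km/s.
At r₂, v₂ = √(μ/r₂) = 9.325 km/s.
Transfer-orbit speed at r₂: v_a = √[μ(2/r₂ − 1/a_t)] = 5.384 km/s.
Second burn Δv₂ = |v₂ − v_a| = 3.941 km/s.
Δv = Δv₁ + Δv₂ = 6.068 + 3.941 = 10.01 km/s.

Δv = 10.0 km/s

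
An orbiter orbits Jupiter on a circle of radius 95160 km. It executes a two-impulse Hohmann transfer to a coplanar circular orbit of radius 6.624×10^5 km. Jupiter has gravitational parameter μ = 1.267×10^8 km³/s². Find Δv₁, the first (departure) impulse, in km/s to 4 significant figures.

Semi-major axis of the transfer orbit: a_t = (95160 + 6.624×10^5)/2 = 3.7878×10^5 km.
Circular speed at r = 95160 km: v_c = √(μ/r) = 36.49 km/s.
Transfer-orbit speed at the same r (vis-viva, a = a_t): v_t = √[μ(2/r − 1/a_t)] = 48.25 km/s.
Δv₁ = |v_t − v_c| = |48.25 − 36.49| = 11.76 km/s.

Δv₁ = 11.76 km/s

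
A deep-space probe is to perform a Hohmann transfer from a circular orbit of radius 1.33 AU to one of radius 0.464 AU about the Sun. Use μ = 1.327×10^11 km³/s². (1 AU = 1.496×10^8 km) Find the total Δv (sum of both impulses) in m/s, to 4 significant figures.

Δv = 16770 m/s

In km: r₁ = 1.33 × 1.496×10^8 = 1.98968×10^8 km; r₂ = 0.464 × 1.496×10^8 = 6.94144×10^7 km.
Transfer-ellipse semi-major axis a_t = (r₁ + r₂)/2 = (1.98968×10^8 + 6.94144×10^7)/2 = 1.341912×10^8 km.
At r₁ the circular-orbit speed is v₁ = √(μ/r₁) = 25.825 km/s.
On the transfer ellipse at r₁, vis-viva gives v_a = √[μ(2/r₁ − 1/a_t)] = 18.574 km/s.
First burn Δv₁ = |v_a − v₁| = 7.251 km/s.
At r₂, v₂ = √(μ/r₂) = 43.723 km/s.
Transfer-orbit speed at r₂: v_p = √[μ(2/r₂ − 1/a_t)] = 53.240 km/s.
Second burn Δv₂ = |v₂ − v_p| = 9.517 km/s.
Total Δv = Δv₁ + Δv₂ = 16.77 km/s.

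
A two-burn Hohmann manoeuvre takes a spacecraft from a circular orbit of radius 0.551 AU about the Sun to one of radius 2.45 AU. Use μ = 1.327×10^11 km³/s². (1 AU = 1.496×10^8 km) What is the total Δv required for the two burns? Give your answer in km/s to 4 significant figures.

In km: r₁ = 0.551 × 1.496×10^8 = 8.24296×10^7 km; r₂ = 2.45 × 1.496×10^8 = 3.6652×10^8 km.
Semi-major axis of the transfer orbit: a_t = (8.24296×10^7 + 3.6652×10^8)/2 = 2.244748×10^8 km.
Circular speed at r₁: v₁ = √(μ/r₁) = √(1.327×10^11/8.24296×10^7) = 40.123 km/s.
On the transfer ellipse at r₁, vis-viva gives v_p = √[μ(2/r₁ − 1/a_t)] = 51.269 km/s.
First burn Δv₁ = |v_p − v₁| = 11.146 km/s.
At r₂, v₂ = √(μ/r₂) = 19.0277 km/s.
Transfer-orbit speed at r₂: v_a = √[μ(2/r₂ − 1/a_t)] = 11.5304 km/s.
Second burn Δv₂ = |v₂ − v_a| = 7.4973 km/s.
Total Δv = Δv₁ + Δv₂ = 18.64 km/s.

Δv = 18.64 km/s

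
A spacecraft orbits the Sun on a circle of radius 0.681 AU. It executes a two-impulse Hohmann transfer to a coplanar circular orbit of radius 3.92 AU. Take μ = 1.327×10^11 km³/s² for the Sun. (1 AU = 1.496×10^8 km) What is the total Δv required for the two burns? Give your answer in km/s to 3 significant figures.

Δv = 17.9 km/s

In km: r₁ = 0.681 × 1.496×10^8 = 1.018776×10^8 km; r₂ = 3.92 × 1.496×10^8 = 5.86432×10^8 km.
Transfer-ellipse semi-major axis a_t = (r₁ + r₂)/2 = (1.018776×10^8 + 5.86432×10^8)/2 = 3.441548×10^8 km.
Circular speed at r₁: v₁ = √(μ/r₁) = √(1.327×10^11/1.018776×10^8) = 36.09 km/s.
Transfer-orbit speed at r₁ (vis-viva): v_p = √[μ(2/r₁ − 1/a_t)] = 47.11 km/s.
First burn Δv₁ = |v_p − v₁| = 11.02 km/s.
At r₂, v₂ = √(μ/r₂) = 15.0427 km/s.
Transfer-orbit speed at r₂: v_a = √[μ(2/r₂ − 1/a_t)] = 8.18444 km/s.
Second burn Δv₂ = |v₂ − v_a| = 6.858 km/s.
Total Δv = Δv₁ + Δv₂ = 17.88 km/s.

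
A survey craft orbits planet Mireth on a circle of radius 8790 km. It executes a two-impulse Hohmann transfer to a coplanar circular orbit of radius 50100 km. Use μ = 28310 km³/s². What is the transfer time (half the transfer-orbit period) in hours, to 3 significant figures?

t = 26.2 hours

Transfer-ellipse semi-major axis a_t = (r₁ + r₂)/2 = (8790 + 50100)/2 = 29445 km.
Transfer time t = π√(a_t³/μ) = π√((29445)³ / 28310) = 94340 s.
Converting: 94340 s ÷ 3600 s/hour = 26.2 hours.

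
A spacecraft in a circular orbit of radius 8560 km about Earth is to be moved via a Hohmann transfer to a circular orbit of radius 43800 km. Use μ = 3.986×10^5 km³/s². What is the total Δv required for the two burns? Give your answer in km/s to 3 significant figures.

The Hohmann ellipse has a_t = (r₁ + r₂)/2 = 26180 km.
At r₁ the circular-orbit speed is v₁ = √(μ/r₁) = 6.8239 km/s.
Transfer-orbit speed at r₁ (v² = μ(2/r − 1/a)): v_p = √[μ(2/r₁ − 1/a_t)] = 8.8264 km/s.
First burn Δv₁ = |v_p − v₁| = 2.0025 km/s.
At r₂, v₂ = √(μ/r₂) = 3.0167 km/s.
Transfer-orbit speed at r₂: v_a = √[μ(2/r₂ − 1/a_t)] = 1.7250 km/s.
Second burn Δv₂ = |v₂ − v_a| = 1.2917 km/s.
Δv = Δv₁ + Δv₂ = 2.0025 + 1.2917 = 3.294 km/s.

Δv = 3.29 km/s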